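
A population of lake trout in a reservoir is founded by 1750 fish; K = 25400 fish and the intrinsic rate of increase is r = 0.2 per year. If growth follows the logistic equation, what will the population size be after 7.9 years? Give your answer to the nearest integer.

A = (K − N₀)/N₀ = (25400 − 1750)/1750 = 13.514.
N(t) = K/(1 + A·e^(−rt)) = 25400/(1 + 13.514×e^(−0.2×7.9)).
e^(−1.58) = 0.20598; denominator = 1 + 13.514×0.20598 = 3.7836.
N = 25400/3.7836 = 6713.17.

6713 fish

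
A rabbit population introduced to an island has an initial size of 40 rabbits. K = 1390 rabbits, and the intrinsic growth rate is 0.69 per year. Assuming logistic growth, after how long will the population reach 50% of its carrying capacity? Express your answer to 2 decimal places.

5.10 years

A = (K − N₀)/N₀ = (1390 − 40)/40 = 33.75.
Solve 1390/(1 + 33.75·e^(−0.69t)) = 695: 1 + 33.75·e^(−0.69t) = 2, so e^(−0.69t) = 0.0296296.
−0.69·t = ln(0.0296296) = -3.519, so t = 3.519/0.69 = 5.1.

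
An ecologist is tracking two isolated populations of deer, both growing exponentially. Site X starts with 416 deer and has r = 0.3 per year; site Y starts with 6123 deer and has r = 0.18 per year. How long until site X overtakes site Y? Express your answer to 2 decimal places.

22.41 years

Set 416·e^(0.3t) = 6123·e^(0.18t).
e^((0.3 − 0.18)t) = 6123/416 → e^(0.12·t) = 14.719.
0.12·t = ln(14.719) = 2.6891, so t = 2.6891/0.12 = 22.409.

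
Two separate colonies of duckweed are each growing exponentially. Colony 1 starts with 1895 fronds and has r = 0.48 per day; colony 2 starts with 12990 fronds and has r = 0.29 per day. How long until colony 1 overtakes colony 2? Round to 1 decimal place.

Set 1895·e^(0.48t) = 12990·e^(0.29t).
e^((0.48 − 0.29)t) = 12990/1895 → e^(0.19·t) = 6.8549.
0.19·t = ln(6.8549) = 1.925, so t = 1.925/0.19 = 10.131.

10.1 days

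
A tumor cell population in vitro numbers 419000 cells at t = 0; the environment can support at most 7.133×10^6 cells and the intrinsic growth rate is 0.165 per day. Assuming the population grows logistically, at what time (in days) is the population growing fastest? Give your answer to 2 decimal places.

Logistic growth is fastest at N = K/2 = 3.5665×10^6.
A = (K − N₀)/N₀ = 16.024. Set K/(1 + A·e^(−rt)) = K/2 → A·e^(−rt) = 1.
e^(−0.165t) = 1/16.024 = 0.0624069, so t = ln(16.024)/0.165 = 2.7741/0.165 = 16.813.

16.81 days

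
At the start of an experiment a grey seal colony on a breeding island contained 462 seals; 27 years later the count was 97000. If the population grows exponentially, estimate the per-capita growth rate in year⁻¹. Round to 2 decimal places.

From N(t) = N₀·e^(rt): e^(r·27) = 97000/462 = 209.96.
r·27 = ln(209.96) = 5.3469, so r = 5.3469/27 = 0.19803.

0.20 per year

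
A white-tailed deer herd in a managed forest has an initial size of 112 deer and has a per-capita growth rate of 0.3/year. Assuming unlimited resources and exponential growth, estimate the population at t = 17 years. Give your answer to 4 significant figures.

18370 deer

N(t) = N₀·e^(rt) = 112 × e^(0.3×17) = 112 × e^5.1.
e^5.1 ≈ 164.02, so N ≈ 112 × 164.02 = 18370.5.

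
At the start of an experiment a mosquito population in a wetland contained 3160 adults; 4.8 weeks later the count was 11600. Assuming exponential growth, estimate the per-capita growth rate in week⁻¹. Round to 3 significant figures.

0.271 per week

From N(t) = N₀·e^(rt): e^(r·4.8) = 11600/3160 = 3.6709.
r·4.8 = ln(3.6709) = 1.3004, so r = 1.3004/4.8 = 0.27092.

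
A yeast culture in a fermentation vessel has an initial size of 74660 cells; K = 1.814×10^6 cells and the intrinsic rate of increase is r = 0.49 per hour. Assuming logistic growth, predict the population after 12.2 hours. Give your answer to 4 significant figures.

1713000 cells

A = (K − N₀)/N₀ = (1.814×10^6 − 74660)/74660 = 23.297.
N(t) = K/(1 + A·e^(−rt)) = 1.814×10^6/(1 + 23.297×e^(−0.49×12.2)).
e^(−5.978) = 0.0025339; denominator = 1 + 23.297×0.0025339 = 1.059.
N = 1.814×10^6/1.059 = 1.712886×10^6.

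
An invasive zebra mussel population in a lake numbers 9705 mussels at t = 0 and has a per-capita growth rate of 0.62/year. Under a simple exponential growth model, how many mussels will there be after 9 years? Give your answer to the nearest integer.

N(t) = N₀·e^(rt) = 9705 × e^(0.62×9) = 9705 × e^5.58.
e^5.58 ≈ 265.07, so N ≈ 9705 × 265.07 = 2.57252×10^6.

2572520 mussels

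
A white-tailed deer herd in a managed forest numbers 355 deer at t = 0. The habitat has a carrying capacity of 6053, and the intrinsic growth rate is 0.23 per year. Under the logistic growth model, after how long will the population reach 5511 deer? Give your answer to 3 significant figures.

22.2 years

A = (K − N₀)/N₀ = (6053 − 355)/355 = 16.051.
Solve 6053/(1 + 16.051·e^(−0.23t)) = 5511: 1 + 16.051·e^(−0.23t) = 1.0983, so e^(−0.23t) = 0.00612738.
−0.23·t = ln(0.00612738) = -5.095, so t = 5.095/0.23 = 22.152.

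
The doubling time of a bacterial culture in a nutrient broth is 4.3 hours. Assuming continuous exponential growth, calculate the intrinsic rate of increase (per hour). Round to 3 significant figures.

0.161 per hour

r = ln(2)/t_d = 0.6931/4.3 = 0.1612.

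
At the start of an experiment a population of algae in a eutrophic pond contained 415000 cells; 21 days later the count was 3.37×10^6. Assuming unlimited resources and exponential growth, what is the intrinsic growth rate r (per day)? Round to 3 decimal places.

From N(t) = N₀·e^(rt): e^(r·21) = 3.37×10^6/415000 = 8.1205.
r·21 = ln(8.1205) = 2.0944, so r = 2.0944/21 = 0.099733.

0.100 per day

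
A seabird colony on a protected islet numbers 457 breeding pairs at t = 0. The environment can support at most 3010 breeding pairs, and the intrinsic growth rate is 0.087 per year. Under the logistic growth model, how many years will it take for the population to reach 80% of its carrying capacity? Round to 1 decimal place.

A = (K − N₀)/N₀ = (3010 − 457)/457 = 5.5864.
Solve 3010/(1 + 5.5864·e^(−0.087t)) = 2408: 1 + 5.5864·e^(−0.087t) = 1.25, so e^(−0.087t) = 0.0447513.
−0.087·t = ln(0.0447513) = -3.1066, so t = 3.1066/0.087 = 35.708.

35.7 years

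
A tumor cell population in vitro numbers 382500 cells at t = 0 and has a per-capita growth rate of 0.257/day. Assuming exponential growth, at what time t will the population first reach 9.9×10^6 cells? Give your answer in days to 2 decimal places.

Set N₀·e^(rt) = 9.9×10^6: e^(0.257·t) = 9.9×10^6/382500 = 25.882.
0.257·t = ln(25.882) = 3.2536, so t = 3.2536/0.257 = 12.66.

12.66 days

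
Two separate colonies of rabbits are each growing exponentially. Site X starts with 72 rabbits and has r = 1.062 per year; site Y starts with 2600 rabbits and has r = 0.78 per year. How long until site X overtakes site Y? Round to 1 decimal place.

Set 72·e^(1.062t) = 2600·e^(0.78t).
e^((1.062 − 0.78)t) = 2600/72 → e^(0.282·t) = 36.111.
0.282·t = ln(36.111) = 3.5866, so t = 3.5866/0.282 = 12.718.

12.7 years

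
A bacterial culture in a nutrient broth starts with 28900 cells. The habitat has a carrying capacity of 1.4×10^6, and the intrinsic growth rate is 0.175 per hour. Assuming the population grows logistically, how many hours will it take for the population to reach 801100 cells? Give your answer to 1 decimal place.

A = (K − N₀)/N₀ = (1.4×10^6 − 28900)/28900 = 47.443.
Solve 1.4×10^6/(1 + 47.443·e^(−0.175t)) = 801100: 1 + 47.443·e^(−0.175t) = 1.7476, so e^(−0.175t) = 0.0157578.
−0.175·t = ln(0.0157578) = -4.1504, so t = 4.1504/0.175 = 23.717.

23.7 hours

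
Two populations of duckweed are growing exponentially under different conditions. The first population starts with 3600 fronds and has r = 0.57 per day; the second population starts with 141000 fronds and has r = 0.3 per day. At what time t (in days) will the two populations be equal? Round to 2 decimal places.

Set 3600·e^(0.57t) = 141000·e^(0.3t).
e^((0.57 − 0.3)t) = 141000/3600 → e^(0.27·t) = 39.167.
0.27·t = ln(39.167) = 3.6678, so t = 3.6678/0.27 = 13.585.

13.58 days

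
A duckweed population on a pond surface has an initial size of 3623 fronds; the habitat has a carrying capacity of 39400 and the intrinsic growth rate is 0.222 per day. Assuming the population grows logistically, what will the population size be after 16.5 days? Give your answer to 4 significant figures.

A = (K − N₀)/N₀ = (39400 − 3623)/3623 = 9.875.
N(t) = K/(1 + A·e^(−rt)) = 39400/(1 + 9.875×e^(−0.222×16.5)).
e^(−3.663) = 0.025655; denominator = 1 + 9.875×0.025655 = 1.2533.
N = 39400/1.2533 = 31435.8.

31440 fronds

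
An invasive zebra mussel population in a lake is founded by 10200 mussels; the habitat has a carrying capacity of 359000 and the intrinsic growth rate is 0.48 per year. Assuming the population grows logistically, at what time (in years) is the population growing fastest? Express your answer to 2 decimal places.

7.36 years

Logistic growth is fastest at N = K/2 = 179500.
A = (K − N₀)/N₀ = 34.196. Set K/(1 + A·e^(−rt)) = K/2 → A·e^(−rt) = 1.
e^(−0.48t) = 1/34.196 = 0.0292431, so t = ln(34.196)/0.48 = 3.5321/0.48 = 7.3586.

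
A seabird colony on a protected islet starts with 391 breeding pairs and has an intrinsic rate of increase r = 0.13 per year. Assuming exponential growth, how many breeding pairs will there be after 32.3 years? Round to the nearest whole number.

26048 breeding pairs

N(t) = N₀·e^(rt) = 391 × e^(0.13×32.3) = 391 × e^4.199.
e^4.199 ≈ 66.62, so N ≈ 391 × 66.62 = 26048.3.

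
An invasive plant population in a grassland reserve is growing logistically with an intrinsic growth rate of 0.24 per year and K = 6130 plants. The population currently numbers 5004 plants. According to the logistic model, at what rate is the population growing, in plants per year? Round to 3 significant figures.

221 plants per year

dN/dt = rN(1 − N/K) = 0.24 × 5004 × (1 − 5004/6130).
1 − 5004/6130 = 0.18369; dN/dt = 0.24 × 5004 × 0.18369 = 220.6.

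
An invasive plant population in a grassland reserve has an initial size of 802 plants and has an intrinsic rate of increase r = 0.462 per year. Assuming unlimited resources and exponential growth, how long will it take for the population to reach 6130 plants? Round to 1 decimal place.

Set N₀·e^(rt) = 6130: e^(0.462·t) = 6130/802 = 7.6434.
0.462·t = ln(7.6434) = 2.0338, so t = 2.0338/0.462 = 4.4023.

4.4 years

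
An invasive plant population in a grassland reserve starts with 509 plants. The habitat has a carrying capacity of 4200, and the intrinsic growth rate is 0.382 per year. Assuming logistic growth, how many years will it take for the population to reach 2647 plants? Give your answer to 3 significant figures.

6.58 years

A = (K − N₀)/N₀ = (4200 − 509)/509 = 7.2515.
Solve 4200/(1 + 7.2515·e^(−0.382t)) = 2647: 1 + 7.2515·e^(−0.382t) = 1.5867, so e^(−0.382t) = 0.080908.
−0.382·t = ln(0.080908) = -2.5144, so t = 2.5144/0.382 = 6.5823.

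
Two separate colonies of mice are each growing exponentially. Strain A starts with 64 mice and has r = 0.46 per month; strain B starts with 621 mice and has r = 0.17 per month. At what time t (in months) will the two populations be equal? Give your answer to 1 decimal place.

7.8 months

Set 64·e^(0.46t) = 621·e^(0.17t).
e^((0.46 − 0.17)t) = 621/64 → e^(0.29·t) = 9.7031.
0.29·t = ln(9.7031) = 2.2724, so t = 2.2724/0.29 = 7.836.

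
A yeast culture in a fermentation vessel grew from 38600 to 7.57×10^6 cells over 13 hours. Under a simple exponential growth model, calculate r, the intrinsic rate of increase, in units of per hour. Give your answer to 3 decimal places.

From N(t) = N₀·e^(rt): e^(r·13) = 7.57×10^6/38600 = 196.11.
r·13 = ln(196.11) = 5.2787, so r = 5.2787/13 = 0.40605.

0.406 per hour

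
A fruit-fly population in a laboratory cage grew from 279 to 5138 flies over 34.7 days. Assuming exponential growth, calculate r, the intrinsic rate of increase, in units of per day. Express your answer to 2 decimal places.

0.08 per day

From N(t) = N₀·e^(rt): e^(r·34.7) = 5138/279 = 18.416.
r·34.7 = ln(18.416) = 2.9132, so r = 2.9132/34.7 = 0.083954.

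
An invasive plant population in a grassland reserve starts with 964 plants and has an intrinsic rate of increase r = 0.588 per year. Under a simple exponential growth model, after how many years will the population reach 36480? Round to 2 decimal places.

6.18 years

Set N₀·e^(rt) = 36480: e^(0.588·t) = 36480/964 = 37.842.
0.588·t = ln(37.842) = 3.6334, so t = 3.6334/0.588 = 6.1793.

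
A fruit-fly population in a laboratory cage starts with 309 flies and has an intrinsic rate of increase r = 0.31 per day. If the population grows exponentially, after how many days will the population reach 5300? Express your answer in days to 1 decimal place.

Set N₀·e^(rt) = 5300: e^(0.31·t) = 5300/309 = 17.152.
0.31·t = ln(17.152) = 2.8421, so t = 2.8421/0.31 = 9.1681.

9.2 days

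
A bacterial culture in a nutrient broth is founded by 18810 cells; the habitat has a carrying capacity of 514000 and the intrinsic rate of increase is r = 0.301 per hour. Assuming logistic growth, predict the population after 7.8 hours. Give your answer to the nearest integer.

A = (K − N₀)/N₀ = (514000 − 18810)/18810 = 26.326.
N(t) = K/(1 + A·e^(−rt)) = 514000/(1 + 26.326×e^(−0.301×7.8)).
e^(−2.348) = 0.095579; denominator = 1 + 26.326×0.095579 = 3.5162.
N = 514000/3.5162 = 146180.

146180 cells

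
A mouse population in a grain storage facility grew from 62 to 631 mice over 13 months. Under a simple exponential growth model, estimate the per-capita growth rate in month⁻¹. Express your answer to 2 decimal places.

From N(t) = N₀·e^(rt): e^(r·13) = 631/62 = 10.177.
r·13 = ln(10.177) = 2.3202, so r = 2.3202/13 = 0.17847.

0.18 per month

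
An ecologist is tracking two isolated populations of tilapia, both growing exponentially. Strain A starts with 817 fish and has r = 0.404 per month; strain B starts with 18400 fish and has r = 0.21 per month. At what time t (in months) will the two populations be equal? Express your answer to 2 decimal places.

Set 817·e^(0.404t) = 18400·e^(0.21t).
e^((0.404 − 0.21)t) = 18400/817 → e^(0.194·t) = 22.521.
0.194·t = ln(22.521) = 3.1145, so t = 3.1145/0.194 = 16.054.

16.05 months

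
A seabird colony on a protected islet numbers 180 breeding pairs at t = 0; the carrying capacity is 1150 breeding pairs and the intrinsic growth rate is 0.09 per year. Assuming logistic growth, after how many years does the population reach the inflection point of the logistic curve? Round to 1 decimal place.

Logistic growth is fastest at N = K/2 = 575.
A = (K − N₀)/N₀ = 5.3889. Set K/(1 + A·e^(−rt)) = K/2 → A·e^(−rt) = 1.
e^(−0.09t) = 1/5.3889 = 0.185567, so t = ln(5.3889)/0.09 = 1.6843/0.09 = 18.715.

18.7 years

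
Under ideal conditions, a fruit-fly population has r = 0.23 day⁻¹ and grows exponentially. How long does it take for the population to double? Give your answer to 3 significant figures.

Doubling time t_d = ln(2)/r = 0.6931/0.23 = 3.0137.

3.01 days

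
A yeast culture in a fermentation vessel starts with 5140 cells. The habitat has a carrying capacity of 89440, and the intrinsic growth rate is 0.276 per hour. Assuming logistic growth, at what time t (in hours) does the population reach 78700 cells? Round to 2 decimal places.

A = (K − N₀)/N₀ = (89440 − 5140)/5140 = 16.401.
Solve 89440/(1 + 16.401·e^(−0.276t)) = 78700: 1 + 16.401·e^(−0.276t) = 1.1365, so e^(−0.276t) = 0.0083208.
−0.276·t = ln(0.0083208) = -4.789, so t = 4.789/0.276 = 17.351.

17.35 hours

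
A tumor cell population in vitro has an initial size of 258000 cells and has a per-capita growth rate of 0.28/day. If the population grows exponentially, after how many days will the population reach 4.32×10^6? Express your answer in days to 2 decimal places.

Set N₀·e^(rt) = 4.32×10^6: e^(0.28·t) = 4.32×10^6/258000 = 16.744.
0.28·t = ln(16.744) = 2.8181, so t = 2.8181/0.28 = 10.064.

10.06 days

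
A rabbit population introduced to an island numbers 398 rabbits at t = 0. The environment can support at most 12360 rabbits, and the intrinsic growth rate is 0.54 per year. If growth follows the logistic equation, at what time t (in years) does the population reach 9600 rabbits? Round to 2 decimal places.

8.61 years

A = (K − N₀)/N₀ = (12360 − 398)/398 = 30.055.
Solve 12360/(1 + 30.055·e^(−0.54t)) = 9600: 1 + 30.055·e^(−0.54t) = 1.2875, so e^(−0.54t) = 0.00956571.
−0.54·t = ln(0.00956571) = -4.6496, so t = 4.6496/0.54 = 8.6103.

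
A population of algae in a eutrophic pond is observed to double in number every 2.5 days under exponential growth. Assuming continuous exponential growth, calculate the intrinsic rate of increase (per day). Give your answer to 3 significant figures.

0.277 per day

r = ln(2)/t_d = 0.6931/2.5 = 0.27726.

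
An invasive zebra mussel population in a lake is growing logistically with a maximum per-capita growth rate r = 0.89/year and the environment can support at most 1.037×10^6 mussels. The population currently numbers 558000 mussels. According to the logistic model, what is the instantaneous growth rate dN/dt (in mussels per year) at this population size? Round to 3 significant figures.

229000 mussels per year

dN/dt = rN(1 − N/K) = 0.89 × 558000 × (1 − 558000/1.037×10^6).
1 − 558000/1.037×10^6 = 0.46191; dN/dt = 0.89 × 558000 × 0.46191 = 2.29393×10^5.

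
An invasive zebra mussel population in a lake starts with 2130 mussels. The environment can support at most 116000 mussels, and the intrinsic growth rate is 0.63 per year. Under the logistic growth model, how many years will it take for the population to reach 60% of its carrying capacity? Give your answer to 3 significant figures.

A = (K − N₀)/N₀ = (116000 − 2130)/2130 = 53.46.
Solve 116000/(1 + 53.46·e^(−0.63t)) = 69600: 1 + 53.46·e^(−0.63t) = 1.6667, so e^(−0.63t) = 0.0124704.
−0.63·t = ln(0.0124704) = -4.3844, so t = 4.3844/0.63 = 6.9594.

6.96 years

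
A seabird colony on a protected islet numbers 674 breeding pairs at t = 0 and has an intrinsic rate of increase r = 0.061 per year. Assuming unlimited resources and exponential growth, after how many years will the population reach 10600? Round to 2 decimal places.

Set N₀·e^(rt) = 10600: e^(0.061·t) = 10600/674 = 15.727.
0.061·t = ln(15.727) = 2.7554, so t = 2.7554/0.061 = 45.17.

45.17 years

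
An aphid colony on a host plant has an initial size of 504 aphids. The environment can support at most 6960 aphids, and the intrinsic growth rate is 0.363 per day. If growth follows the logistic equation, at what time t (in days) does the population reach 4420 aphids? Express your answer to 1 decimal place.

8.6 days

A = (K − N₀)/N₀ = (6960 − 504)/504 = 12.81.
Solve 6960/(1 + 12.81·e^(−0.363t)) = 4420: 1 + 12.81·e^(−0.363t) = 1.5747, so e^(−0.363t) = 0.044862.
−0.363·t = ln(0.044862) = -3.1042, so t = 3.1042/0.363 = 8.5514.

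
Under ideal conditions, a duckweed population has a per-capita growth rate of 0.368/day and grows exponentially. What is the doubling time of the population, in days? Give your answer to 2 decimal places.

1.88 days

Doubling time t_d = ln(2)/r = 0.6931/0.368 = 1.8836.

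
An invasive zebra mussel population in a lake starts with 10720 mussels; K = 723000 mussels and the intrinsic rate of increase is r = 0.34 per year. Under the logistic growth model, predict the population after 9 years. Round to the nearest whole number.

A = (K − N₀)/N₀ = (723000 − 10720)/10720 = 66.444.
N(t) = K/(1 + A·e^(−rt)) = 723000/(1 + 66.444×e^(−0.34×9)).
e^(−3.06) = 0.046888; denominator = 1 + 66.444×0.046888 = 4.1154.
N = 723000/4.1154 = 175681.

175681 mussels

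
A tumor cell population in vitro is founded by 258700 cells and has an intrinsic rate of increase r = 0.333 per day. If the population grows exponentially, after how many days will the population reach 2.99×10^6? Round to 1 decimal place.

7.3 days

Set N₀·e^(rt) = 2.99×10^6: e^(0.333·t) = 2.99×10^6/258700 = 11.558.
0.333·t = ln(11.558) = 2.4474, so t = 2.4474/0.333 = 7.3494.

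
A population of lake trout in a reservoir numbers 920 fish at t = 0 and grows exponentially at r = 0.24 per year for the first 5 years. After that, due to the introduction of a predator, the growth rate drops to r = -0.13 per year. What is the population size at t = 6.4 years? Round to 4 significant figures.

Phase 1: N(5) = 920·e^(0.24×5) = 920·e^1.2 = 3054.51.
Phase 2 runs for 6.4 − 5 = 1.4 years at r = -0.13.
N(6.4) = 3054.51·e^(-0.13×1.4) = 3054.51·e^-0.182 = 2546.24.

2546 fish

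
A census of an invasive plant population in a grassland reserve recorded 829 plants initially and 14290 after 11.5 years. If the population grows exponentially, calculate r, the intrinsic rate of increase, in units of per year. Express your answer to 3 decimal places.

0.248 per year

From N(t) = N₀·e^(rt): e^(r·11.5) = 14290/829 = 17.238.
r·11.5 = ln(17.238) = 2.8471, so r = 2.8471/11.5 = 0.24757.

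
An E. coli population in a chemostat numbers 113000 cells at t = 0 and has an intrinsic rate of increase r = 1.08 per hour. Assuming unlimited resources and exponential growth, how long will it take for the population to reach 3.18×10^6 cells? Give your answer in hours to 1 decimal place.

3.1 hours

Set N₀·e^(rt) = 3.18×10^6: e^(1.08·t) = 3.18×10^6/113000 = 28.142.
1.08·t = ln(28.142) = 3.3372, so t = 3.3372/1.08 = 3.09.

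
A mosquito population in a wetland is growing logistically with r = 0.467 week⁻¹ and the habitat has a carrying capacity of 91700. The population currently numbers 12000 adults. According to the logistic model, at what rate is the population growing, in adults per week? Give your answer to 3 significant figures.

4870 adults per week

dN/dt = rN(1 − N/K) = 0.467 × 12000 × (1 − 12000/91700).
1 − 12000/91700 = 0.86914; dN/dt = 0.467 × 12000 × 0.86914 = 4870.7.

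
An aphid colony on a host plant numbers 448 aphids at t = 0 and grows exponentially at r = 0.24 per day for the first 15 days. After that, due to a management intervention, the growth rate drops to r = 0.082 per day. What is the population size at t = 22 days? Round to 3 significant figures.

Phase 1: N(15) = 448·e^(0.24×15) = 448·e^3.6 = 16396.
Phase 2 runs for 22 − 15 = 7 days at r = 0.082.
N(22) = 16396·e^(0.082×7) = 16396·e^0.574 = 29108.7.

29100 aphids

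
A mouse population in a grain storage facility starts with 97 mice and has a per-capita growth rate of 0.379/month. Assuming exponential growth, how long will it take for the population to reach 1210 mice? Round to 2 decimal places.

6.66 months

Set N₀·e^(rt) = 1210: e^(0.379·t) = 1210/97 = 12.474.
0.379·t = ln(12.474) = 2.5237, so t = 2.5237/0.379 = 6.6587.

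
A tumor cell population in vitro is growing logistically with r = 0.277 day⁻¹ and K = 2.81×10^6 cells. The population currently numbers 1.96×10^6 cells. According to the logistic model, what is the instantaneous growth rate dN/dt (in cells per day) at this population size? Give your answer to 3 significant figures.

dN/dt = rN(1 − N/K) = 0.277 × 1.96×10^6 × (1 − 1.96×10^6/2.81×10^6).
1 − 1.96×10^6/2.81×10^6 = 0.30249; dN/dt = 0.277 × 1.96×10^6 × 0.30249 = 1.64228×10^5.

164000 cells per day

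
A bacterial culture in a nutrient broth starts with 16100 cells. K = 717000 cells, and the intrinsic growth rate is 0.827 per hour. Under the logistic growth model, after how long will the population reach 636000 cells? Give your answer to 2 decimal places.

7.05 hours

A = (K − N₀)/N₀ = (717000 − 16100)/16100 = 43.534.
Solve 717000/(1 + 43.534·e^(−0.827t)) = 636000: 1 + 43.534·e^(−0.827t) = 1.1274, so e^(−0.827t) = 0.00292548.
−0.827·t = ln(0.00292548) = -5.8343, so t = 5.8343/0.827 = 7.0548.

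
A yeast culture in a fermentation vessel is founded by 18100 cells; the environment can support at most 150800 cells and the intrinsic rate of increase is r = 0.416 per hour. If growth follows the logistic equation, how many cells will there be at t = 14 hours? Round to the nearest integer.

147601 cells

A = (K − N₀)/N₀ = (150800 − 18100)/18100 = 7.3315.
N(t) = K/(1 + A·e^(−rt)) = 150800/(1 + 7.3315×e^(−0.416×14)).
e^(−5.824) = 0.0029558; denominator = 1 + 7.3315×0.0029558 = 1.0217.
N = 150800/1.0217 = 147601.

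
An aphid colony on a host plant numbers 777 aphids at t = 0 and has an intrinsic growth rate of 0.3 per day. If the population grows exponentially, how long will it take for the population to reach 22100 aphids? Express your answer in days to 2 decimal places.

Set N₀·e^(rt) = 22100: e^(0.3·t) = 22100/777 = 28.443.
0.3·t = ln(28.443) = 3.3479, so t = 3.3479/0.3 = 11.16.

11.16 days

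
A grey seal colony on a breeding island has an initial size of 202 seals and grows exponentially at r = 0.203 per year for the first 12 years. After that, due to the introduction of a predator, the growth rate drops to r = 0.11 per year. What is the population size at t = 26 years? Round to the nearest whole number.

10767 seals

Phase 1: N(12) = 202·e^(0.203×12) = 202·e^2.436 = 2308.3.
Phase 2 runs for 26 − 12 = 14 years at r = 0.11.
N(26) = 2308.3·e^(0.11×14) = 2308.3·e^1.54 = 10767.3.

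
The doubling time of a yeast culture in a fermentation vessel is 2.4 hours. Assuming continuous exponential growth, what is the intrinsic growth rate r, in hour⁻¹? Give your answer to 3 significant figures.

0.289 per hour

r = ln(2)/t_d = 0.6931/2.4 = 0.28881.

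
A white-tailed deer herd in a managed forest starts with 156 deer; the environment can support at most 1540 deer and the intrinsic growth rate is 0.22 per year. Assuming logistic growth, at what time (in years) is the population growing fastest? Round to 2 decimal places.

Logistic growth is fastest at N = K/2 = 770.
A = (K − N₀)/N₀ = 8.8718. Set K/(1 + A·e^(−rt)) = K/2 → A·e^(−rt) = 1.
e^(−0.22t) = 1/8.8718 = 0.112717, so t = ln(8.8718)/0.22 = 2.1829/0.22 = 9.9222.

9.92 years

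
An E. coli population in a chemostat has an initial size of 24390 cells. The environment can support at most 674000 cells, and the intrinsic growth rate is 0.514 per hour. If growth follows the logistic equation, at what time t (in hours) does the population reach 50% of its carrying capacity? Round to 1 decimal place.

A = (K − N₀)/N₀ = (674000 − 24390)/24390 = 26.634.
Solve 674000/(1 + 26.634·e^(−0.514t)) = 337000: 1 + 26.634·e^(−0.514t) = 2, so e^(−0.514t) = 0.0375456.
−0.514·t = ln(0.0375456) = -3.2822, so t = 3.2822/0.514 = 6.3856.

6.4 hours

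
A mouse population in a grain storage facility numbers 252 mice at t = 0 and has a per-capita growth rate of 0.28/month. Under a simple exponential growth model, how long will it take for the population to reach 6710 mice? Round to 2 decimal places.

11.72 months

Set N₀·e^(rt) = 6710: e^(0.28·t) = 6710/252 = 26.627.
0.28·t = ln(26.627) = 3.2819, so t = 3.2819/0.28 = 11.721.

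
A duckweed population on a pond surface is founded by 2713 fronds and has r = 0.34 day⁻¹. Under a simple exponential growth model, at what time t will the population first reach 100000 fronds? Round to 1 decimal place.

Set N₀·e^(rt) = 100000: e^(0.34·t) = 100000/2713 = 36.86.
0.34·t = ln(36.86) = 3.6071, so t = 3.6071/0.34 = 10.609.

10.6 days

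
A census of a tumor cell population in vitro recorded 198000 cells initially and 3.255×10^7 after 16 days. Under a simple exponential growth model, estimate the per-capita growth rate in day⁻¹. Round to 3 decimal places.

0.319 per day

From N(t) = N₀·e^(rt): e^(r·16) = 3.255×10^7/198000 = 164.39.
r·16 = ln(164.39) = 5.1023, so r = 5.1023/16 = 0.31889.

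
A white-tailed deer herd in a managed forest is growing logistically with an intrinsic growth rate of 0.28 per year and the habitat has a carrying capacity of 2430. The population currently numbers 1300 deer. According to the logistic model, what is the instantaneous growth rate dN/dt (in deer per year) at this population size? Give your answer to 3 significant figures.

dN/dt = rN(1 − N/K) = 0.28 × 1300 × (1 − 1300/2430).
1 − 1300/2430 = 0.46502; dN/dt = 0.28 × 1300 × 0.46502 = 169.27.

169 deer per year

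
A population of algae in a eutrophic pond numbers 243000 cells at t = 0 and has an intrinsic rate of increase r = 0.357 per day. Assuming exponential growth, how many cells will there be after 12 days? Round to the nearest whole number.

N(t) = N₀·e^(rt) = 243000 × e^(0.357×12) = 243000 × e^4.284.
e^4.284 ≈ 72.53, so N ≈ 243000 × 72.53 = 1.762479×10^7.

17624785 cells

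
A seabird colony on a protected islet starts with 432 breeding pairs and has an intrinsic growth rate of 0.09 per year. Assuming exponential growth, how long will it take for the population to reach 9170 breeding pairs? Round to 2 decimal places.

33.95 years

Set N₀·e^(rt) = 9170: e^(0.09·t) = 9170/432 = 21.227.
0.09·t = ln(21.227) = 3.0553, so t = 3.0553/0.09 = 33.947.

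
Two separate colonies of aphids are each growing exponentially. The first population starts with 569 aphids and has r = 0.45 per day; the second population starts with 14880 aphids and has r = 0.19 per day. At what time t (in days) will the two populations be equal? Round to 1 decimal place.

Set 569·e^(0.45t) = 14880·e^(0.19t).
e^((0.45 − 0.19)t) = 14880/569 → e^(0.26·t) = 26.151.
0.26·t = ln(26.151) = 3.2639, so t = 3.2639/0.26 = 12.553.

12.6 days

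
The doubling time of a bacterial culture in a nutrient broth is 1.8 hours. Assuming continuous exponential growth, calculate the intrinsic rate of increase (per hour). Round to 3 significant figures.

0.385 per hour

r = ln(2)/t_d = 0.6931/1.8 = 0.38508.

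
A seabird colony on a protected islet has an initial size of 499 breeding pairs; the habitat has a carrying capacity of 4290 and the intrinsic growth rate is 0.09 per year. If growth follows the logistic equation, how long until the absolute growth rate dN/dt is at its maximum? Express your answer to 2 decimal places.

22.53 years

Logistic growth is fastest at N = K/2 = 2145.
A = (K − N₀)/N₀ = 7.5972. Set K/(1 + A·e^(−rt)) = K/2 → A·e^(−rt) = 1.
e^(−0.09t) = 1/7.5972 = 0.131628, so t = ln(7.5972)/0.09 = 2.0278/0.09 = 22.531.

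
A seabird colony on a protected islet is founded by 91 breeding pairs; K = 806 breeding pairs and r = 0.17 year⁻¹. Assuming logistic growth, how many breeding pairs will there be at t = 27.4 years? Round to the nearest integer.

A = (K − N₀)/N₀ = (806 − 91)/91 = 7.8571.
N(t) = K/(1 + A·e^(−rt)) = 806/(1 + 7.8571×e^(−0.17×27.4)).
e^(−4.658) = 0.0094854; denominator = 1 + 7.8571×0.0094854 = 1.0745.
N = 806/1.0745 = 750.097.

750 breeding pairs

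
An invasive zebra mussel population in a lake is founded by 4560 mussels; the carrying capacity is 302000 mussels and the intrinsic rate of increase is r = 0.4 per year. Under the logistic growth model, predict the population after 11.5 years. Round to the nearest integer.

A = (K − N₀)/N₀ = (302000 − 4560)/4560 = 65.228.
N(t) = K/(1 + A·e^(−rt)) = 302000/(1 + 65.228×e^(−0.4×11.5)).
e^(−4.6) = 0.010052; denominator = 1 + 65.228×0.010052 = 1.6557.
N = 302000/1.6557 = 182404.

182404 mussels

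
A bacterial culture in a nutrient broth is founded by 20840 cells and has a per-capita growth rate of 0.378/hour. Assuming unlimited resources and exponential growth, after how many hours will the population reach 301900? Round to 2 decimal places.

7.07 hours

Set N₀·e^(rt) = 301900: e^(0.378·t) = 301900/20840 = 14.487.
0.378·t = ln(14.487) = 2.6732, so t = 2.6732/0.378 = 7.072.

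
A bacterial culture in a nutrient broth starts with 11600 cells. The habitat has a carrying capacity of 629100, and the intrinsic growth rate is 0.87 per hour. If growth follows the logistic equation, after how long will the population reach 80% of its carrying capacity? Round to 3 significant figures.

6.16 hours

A = (K − N₀)/N₀ = (629100 − 11600)/11600 = 53.233.
Solve 629100/(1 + 53.233·e^(−0.87t)) = 503280: 1 + 53.233·e^(−0.87t) = 1.25, so e^(−0.87t) = 0.00469636.
−0.87·t = ln(0.00469636) = -5.361, so t = 5.361/0.87 = 6.162.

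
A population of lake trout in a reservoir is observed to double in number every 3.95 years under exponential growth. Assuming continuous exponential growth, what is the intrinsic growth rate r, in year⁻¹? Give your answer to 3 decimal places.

r = ln(2)/t_d = 0.6931/3.95 = 0.17548.

0.175 per year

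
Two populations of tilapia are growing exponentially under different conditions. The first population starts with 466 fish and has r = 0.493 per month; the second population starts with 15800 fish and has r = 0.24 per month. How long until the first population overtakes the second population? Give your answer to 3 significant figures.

13.9 months

Set 466·e^(0.493t) = 15800·e^(0.24t).
e^((0.493 − 0.24)t) = 15800/466 → e^(0.253·t) = 33.906.
0.253·t = ln(33.906) = 3.5236, so t = 3.5236/0.253 = 13.927.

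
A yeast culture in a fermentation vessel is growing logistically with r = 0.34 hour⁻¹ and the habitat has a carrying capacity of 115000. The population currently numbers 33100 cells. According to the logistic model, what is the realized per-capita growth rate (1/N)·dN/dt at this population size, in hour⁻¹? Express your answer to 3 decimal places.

0.242 per hour

(1/N)·dN/dt = r(1 − N/K) = 0.34 × (1 − 33100/115000).
= 0.34 × 0.71217 = 0.24214.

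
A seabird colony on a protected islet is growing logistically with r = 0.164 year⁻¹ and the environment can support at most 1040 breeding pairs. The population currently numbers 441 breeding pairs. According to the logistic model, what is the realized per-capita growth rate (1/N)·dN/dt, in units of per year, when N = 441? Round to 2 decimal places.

(1/N)·dN/dt = r(1 − N/K) = 0.164 × (1 − 441/1040).
= 0.164 × 0.57596 = 0.094458.

0.09 per year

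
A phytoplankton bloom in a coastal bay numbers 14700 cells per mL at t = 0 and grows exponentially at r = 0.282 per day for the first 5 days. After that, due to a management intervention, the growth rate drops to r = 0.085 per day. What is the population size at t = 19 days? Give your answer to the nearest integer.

Phase 1: N(5) = 14700·e^(0.282×5) = 14700·e^1.41 = 60210.5.
Phase 2 runs for 19 − 5 = 14 days at r = 0.085.
N(19) = 60210.5·e^(0.085×14) = 60210.5·e^1.19 = 197917.

197917 cells per mL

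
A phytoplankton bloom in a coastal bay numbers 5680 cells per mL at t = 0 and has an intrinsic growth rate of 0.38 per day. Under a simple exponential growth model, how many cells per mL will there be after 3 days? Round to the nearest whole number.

17760 cells per mL

N(t) = N₀·e^(rt) = 5680 × e^(0.38×3) = 5680 × e^1.14.
e^1.14 ≈ 3.1268, so N ≈ 5680 × 3.1268 = 17760.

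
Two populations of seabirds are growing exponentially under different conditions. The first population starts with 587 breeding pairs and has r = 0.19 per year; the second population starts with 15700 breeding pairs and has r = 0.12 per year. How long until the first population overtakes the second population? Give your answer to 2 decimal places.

46.95 years

Set 587·e^(0.19t) = 15700·e^(0.12t).
e^((0.19 − 0.12)t) = 15700/587 → e^(0.07·t) = 26.746.
0.07·t = ln(26.746) = 3.2864, so t = 3.2864/0.07 = 46.948.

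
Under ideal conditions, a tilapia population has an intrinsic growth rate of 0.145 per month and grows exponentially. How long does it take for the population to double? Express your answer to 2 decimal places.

4.78 months

Doubling time t_d = ln(2)/r = 0.6931/0.145 = 4.7803.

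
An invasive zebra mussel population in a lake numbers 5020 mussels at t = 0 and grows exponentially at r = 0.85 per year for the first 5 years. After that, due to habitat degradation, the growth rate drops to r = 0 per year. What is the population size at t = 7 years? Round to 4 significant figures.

Phase 1: N(5) = 5020·e^(0.85×5) = 5020·e^4.25 = 351929.
Phase 2 runs for 7 − 5 = 2 years at r = 0.
N(7) = 351929·e^(0×2) = 351929·e^0 = 351929.

351900 mussels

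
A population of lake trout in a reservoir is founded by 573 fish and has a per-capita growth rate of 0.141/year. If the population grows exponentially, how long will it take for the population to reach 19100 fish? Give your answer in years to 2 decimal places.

24.87 years

Set N₀·e^(rt) = 19100: e^(0.141·t) = 19100/573 = 33.333.
0.141·t = ln(33.333) = 3.5066, so t = 3.5066/0.141 = 24.869.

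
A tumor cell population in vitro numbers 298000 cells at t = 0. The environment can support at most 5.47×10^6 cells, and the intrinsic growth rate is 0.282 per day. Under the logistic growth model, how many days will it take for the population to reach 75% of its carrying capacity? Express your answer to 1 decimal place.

14.0 days

A = (K − N₀)/N₀ = (5.47×10^6 − 298000)/298000 = 17.356.
Solve 5.47×10^6/(1 + 17.356·e^(−0.282t)) = 4.1025×10^6: 1 + 17.356·e^(−0.282t) = 1.3333, so e^(−0.282t) = 0.019206.
−0.282·t = ln(0.019206) = -3.9525, so t = 3.9525/0.282 = 14.016.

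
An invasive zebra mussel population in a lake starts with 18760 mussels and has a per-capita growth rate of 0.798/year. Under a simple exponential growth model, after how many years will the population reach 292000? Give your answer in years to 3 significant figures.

Set N₀·e^(rt) = 292000: e^(0.798·t) = 292000/18760 = 15.565.
0.798·t = ln(15.565) = 2.745, so t = 2.745/0.798 = 3.4399.

3.44 years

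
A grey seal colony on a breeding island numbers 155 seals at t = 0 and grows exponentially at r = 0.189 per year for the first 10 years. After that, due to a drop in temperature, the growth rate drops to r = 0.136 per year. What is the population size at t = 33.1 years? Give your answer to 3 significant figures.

23700 seals

Phase 1: N(10) = 155·e^(0.189×10) = 155·e^1.89 = 1026.
Phase 2 runs for 33.1 − 10 = 23.1 years at r = 0.136.
N(33.1) = 1026·e^(0.136×23.1) = 1026·e^3.142 = 23742.6.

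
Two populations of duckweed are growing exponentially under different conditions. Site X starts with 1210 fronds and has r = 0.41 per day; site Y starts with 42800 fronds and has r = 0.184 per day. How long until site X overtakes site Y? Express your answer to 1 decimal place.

15.8 days

Set 1210·e^(0.41t) = 42800·e^(0.184t).
e^((0.41 − 0.184)t) = 42800/1210 → e^(0.226·t) = 35.372.
0.226·t = ln(35.372) = 3.5659, so t = 3.5659/0.226 = 15.778.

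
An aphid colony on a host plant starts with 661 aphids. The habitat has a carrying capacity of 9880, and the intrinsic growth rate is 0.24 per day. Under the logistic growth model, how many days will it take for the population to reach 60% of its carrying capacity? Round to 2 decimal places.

12.67 days

A = (K − N₀)/N₀ = (9880 − 661)/661 = 13.947.
Solve 9880/(1 + 13.947·e^(−0.24t)) = 5928: 1 + 13.947·e^(−0.24t) = 1.6667, so e^(−0.24t) = 0.0477998.
−0.24·t = ln(0.0477998) = -3.0407, so t = 3.0407/0.24 = 12.67.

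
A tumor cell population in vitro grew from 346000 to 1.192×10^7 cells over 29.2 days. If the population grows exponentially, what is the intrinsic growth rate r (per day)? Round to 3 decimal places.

0.121 per day

From N(t) = N₀·e^(rt): e^(r·29.2) = 1.192×10^7/346000 = 34.451.
r·29.2 = ln(34.451) = 3.5395, so r = 3.5395/29.2 = 0.12122.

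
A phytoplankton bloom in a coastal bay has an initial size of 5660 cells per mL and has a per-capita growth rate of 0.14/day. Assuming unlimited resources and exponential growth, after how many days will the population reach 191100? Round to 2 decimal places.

25.14 days

Set N₀·e^(rt) = 191100: e^(0.14·t) = 191100/5660 = 33.763.
0.14·t = ln(33.763) = 3.5194, so t = 3.5194/0.14 = 25.138.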